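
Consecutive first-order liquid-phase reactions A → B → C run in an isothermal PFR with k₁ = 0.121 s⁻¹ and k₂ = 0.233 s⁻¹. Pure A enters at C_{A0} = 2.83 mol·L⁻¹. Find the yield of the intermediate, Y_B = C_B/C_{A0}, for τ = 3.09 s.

The intermediate concentration in a first-order A→B→C sequence is C_B = k₁C_{A0}(e^(−k₁τ) − e^(−k₂τ))/(k₂−k₁).
e^(−k₁τ) = e^(−0.121×3.09) = e^(−0.3739) = 0.6881; e^(−k₂τ) = e^(−0.7200) = 0.4868.
C_B = 0.121×2.83/(0.233−0.121) × (0.6881−0.4868) = 3.057×0.2013 = 0.6154 mol·L⁻¹.
Y_B = C_B/C_{A0} = 0.6154/2.83 = 0.217.

0.217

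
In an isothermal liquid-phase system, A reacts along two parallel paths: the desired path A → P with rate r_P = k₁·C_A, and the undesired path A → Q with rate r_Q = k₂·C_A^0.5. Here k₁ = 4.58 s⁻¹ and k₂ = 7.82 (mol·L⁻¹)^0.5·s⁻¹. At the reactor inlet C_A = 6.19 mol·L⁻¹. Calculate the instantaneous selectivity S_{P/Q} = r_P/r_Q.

1.46

S_{P/Q} = r_P/r_Q = (k₁·C_A)/(k₂·C_A^0.5) = (k₁/k₂)·C_A^0.5.
= (4.58×6.190) / (7.82×6.190^0.5) = 28.35/19.46 = 1.46.
Since the desired path is higher order in A, keeping C_A high (PFR or concentrated feed) favours P.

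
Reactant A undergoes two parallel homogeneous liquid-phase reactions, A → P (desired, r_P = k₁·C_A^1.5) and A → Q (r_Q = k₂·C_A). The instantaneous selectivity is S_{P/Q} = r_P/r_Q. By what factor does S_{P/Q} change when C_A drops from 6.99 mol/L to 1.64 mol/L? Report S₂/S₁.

0.484

S_{P/Q} = (k₁/k₂)·C_A^0.5, so S₂/S₁ = (C_{A,2}/C_{A,1})^0.5.
= (1.64/6.99)^0.5 = (0.2346)^0.5 = 0.484.
Selectivity toward P falls as C_A falls — high-concentration operation is favoured.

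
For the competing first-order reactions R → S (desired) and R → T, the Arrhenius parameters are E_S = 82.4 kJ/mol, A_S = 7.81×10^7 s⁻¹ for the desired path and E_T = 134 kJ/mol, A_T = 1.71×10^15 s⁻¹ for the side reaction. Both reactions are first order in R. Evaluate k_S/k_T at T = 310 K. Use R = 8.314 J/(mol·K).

22.6

k_S/k_T = (A_S/A_T)·exp[−(E_S−E_T)/(RT)] = (A_S/A_T)·exp[(E_T−E_S)/(RT)].
(E_T−E_S)/(RT) = (134−82.4)×10³/(8.314×310) = 51600/2577 = 20.02.
k_S/k_T = (7.81×10^7/1.71×10^15)·exp(20.02) = 4.567×10^-8 × 4.953×10^8 = 22.6.
Since E_S < E_T, lowering the temperature improves selectivity toward S.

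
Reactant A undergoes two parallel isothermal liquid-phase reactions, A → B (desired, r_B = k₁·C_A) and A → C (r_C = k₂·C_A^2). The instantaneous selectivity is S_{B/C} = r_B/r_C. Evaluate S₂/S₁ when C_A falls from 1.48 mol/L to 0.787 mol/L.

1.88

S_{B/C} = (k₁/k₂)·C_A⁻¹, so S₂/S₁ = (C_{A,2}/C_{A,1})⁻¹.
= 1.48/0.787 = 1.88.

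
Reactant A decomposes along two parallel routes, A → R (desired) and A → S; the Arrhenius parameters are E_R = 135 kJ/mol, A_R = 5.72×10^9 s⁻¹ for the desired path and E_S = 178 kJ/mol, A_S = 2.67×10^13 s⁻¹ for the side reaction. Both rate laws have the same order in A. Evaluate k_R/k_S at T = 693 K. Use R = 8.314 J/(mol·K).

With equal orders, S_{R/S} = k_R/k_S = (A_R/A_S)·exp[(E_S−E_R)/(RT)].
(E_S−E_R)/(RT) = (178−135)×10³/(8.314×693) = 43000/5762 = 7.463.
k_R/k_S = (5.72×10^9/2.67×10^13)·exp(7.463) = 2.142×10^-4 × 1743 = 0.373.

0.373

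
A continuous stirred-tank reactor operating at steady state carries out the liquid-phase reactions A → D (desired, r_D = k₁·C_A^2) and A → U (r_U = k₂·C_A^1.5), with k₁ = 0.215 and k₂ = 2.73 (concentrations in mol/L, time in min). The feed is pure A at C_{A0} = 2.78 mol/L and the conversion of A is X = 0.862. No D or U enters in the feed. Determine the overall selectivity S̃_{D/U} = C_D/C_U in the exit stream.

0.0488

Exit C_A = C_{A0}(1−X) = 2.78×0.138 = 0.3836 mol/L.
Rates in a CSTR are evaluated at the outlet concentration: r_D = 0.215×0.3836^2 = 0.03164, r_U = 2.73×0.3836^1.5 = 0.6487.
Overall selectivity = C_D/C_U = r_Dτ/(r_Uτ) = r_D/r_U = 0.0488.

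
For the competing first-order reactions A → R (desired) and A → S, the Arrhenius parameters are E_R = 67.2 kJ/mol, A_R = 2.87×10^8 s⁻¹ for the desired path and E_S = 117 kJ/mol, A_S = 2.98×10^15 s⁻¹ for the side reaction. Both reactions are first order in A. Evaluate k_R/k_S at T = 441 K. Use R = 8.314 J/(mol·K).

Since both paths have the same order in A, the concentration cancels and S_{R/S} = k_R/k_S = (A_R/A_S)·exp[(E_S−E_R)/(RT)].
(E_S−E_R)/(RT) = (117−67.2)×10³/(8.314×441) = 49800/3666 = 13.58.
k_R/k_S = (2.87×10^8/2.98×10^15)·exp(13.58) = 9.631×10^-8 × 7.922×10^5 = 0.0763.

0.0763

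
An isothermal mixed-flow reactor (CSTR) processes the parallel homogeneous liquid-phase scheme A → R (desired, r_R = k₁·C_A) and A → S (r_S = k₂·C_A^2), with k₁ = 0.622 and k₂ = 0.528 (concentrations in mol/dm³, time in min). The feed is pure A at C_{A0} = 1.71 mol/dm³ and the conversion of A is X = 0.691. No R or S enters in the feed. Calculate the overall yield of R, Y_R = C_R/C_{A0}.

Exit C_A = C_{A0}(1−X) = 1.71×0.309 = 0.5284 mol/dm³.
Rates in a CSTR are evaluated at the outlet concentration: r_R = 0.622×0.5284 = 0.3287, r_S = 0.528×0.5284^2 = 0.1474.
Fraction of consumed A going to R: r_R/(r_R+r_S) = 0.6904.
C_R = 0.6904·C_{A0}·X = 0.6904×1.71×0.691 = 0.816 mol/dm³; Y_R = C_R/C_{A0} = 0.477.

0.477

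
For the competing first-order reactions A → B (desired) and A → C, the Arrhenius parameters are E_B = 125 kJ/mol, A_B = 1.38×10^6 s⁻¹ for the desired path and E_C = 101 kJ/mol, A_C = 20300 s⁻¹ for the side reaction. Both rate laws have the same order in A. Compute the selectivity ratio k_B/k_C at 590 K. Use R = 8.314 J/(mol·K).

k_B/k_C = (A_B/A_C)·exp[−(E_B−E_C)/(RT)] = (A_B/A_C)·exp[(E_C−E_B)/(RT)].
(E_C−E_B)/(RT) = (101−125)×10³/(8.314×590) = -24000/4905 = -4.893.
k_B/k_C = (1.38×10^6/20300)·exp(-4.893) = 67.98 × 0.007501 = 0.510.

0.510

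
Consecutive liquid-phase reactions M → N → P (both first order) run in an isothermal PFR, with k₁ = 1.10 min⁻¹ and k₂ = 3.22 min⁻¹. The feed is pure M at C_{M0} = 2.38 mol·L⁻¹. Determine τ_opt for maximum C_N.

For first-order series the maximum of C_N occurs at τ_opt = ln(k₂/k₁)/(k₂−k₁).
= ln(3.22/1.10)/(3.22−1.10) = ln(2.927)/2.120 = 1.074/2.120 = 0.507 min.

0.507 min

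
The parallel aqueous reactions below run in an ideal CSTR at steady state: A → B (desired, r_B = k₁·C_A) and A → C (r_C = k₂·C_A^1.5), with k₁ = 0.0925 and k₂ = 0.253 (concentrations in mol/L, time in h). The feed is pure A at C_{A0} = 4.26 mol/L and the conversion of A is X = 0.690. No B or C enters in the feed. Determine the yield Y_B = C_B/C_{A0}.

Exit C_A = C_{A0}(1−X) = 4.26×0.310 = 1.321 mol/L.
A CSTR operates uniformly at the exit composition, giving r_B = 0.1222 and r_C = 0.3840 (each k·C_A^n at C_A = 1.321).
Fraction of consumed A going to B: r_B/(r_B+r_C) = 0.2414.
C_B = 0.2414·C_{A0}·X = 0.2414×4.26×0.690 = 0.709 mol/L; Y_B = C_B/C_{A0} = 0.167.

0.167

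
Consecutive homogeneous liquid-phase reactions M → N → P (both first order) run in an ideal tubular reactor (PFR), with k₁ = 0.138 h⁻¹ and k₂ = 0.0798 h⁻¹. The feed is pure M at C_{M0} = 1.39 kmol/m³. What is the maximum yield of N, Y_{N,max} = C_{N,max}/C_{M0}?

For a first-order series the maximum intermediate yield is C_{N,max}/C_{M0} = (k₁/k₂)^[k₂/(k₂−k₁)].
= (0.138/0.0798)^(0.0798/(0.0798−0.138)) = (1.729)^(-1.371) = 0.4719.

0.472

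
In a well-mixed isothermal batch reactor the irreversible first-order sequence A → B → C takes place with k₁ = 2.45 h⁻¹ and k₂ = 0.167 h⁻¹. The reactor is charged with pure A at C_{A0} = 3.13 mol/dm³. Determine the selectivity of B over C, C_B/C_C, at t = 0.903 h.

9.47

The intermediate concentration in a first-order A→B→C sequence is C_B = k₁C_{A0}(e^(−k₁t) − e^(−k₂t))/(k₂−k₁).
e^(−k₁t) = e^(−2.45×0.903) = e^(−2.212) = 0.1094; e^(−k₂t) = e^(−0.1508) = 0.8600.
C_B = 2.45×3.13/(0.167−2.45) × (0.1094−0.8600) = (-3.359)×(-0.7506) = 2.521 mol/dm³.
C_A = C_{A0}e^(−k₁t) = 0.3426 mol/dm³, so C_C = C_{A0}−C_A−C_B = 0.2663 mol/dm³; C_B/C_C = 9.47.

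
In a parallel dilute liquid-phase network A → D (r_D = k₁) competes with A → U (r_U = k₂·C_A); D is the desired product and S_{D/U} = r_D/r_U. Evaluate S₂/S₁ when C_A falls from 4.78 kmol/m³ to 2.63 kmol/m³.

S_{D/U} = (k₁/k₂)·C_A⁻¹, so S₂/S₁ = (C_{A,2}/C_{A,1})⁻¹.
= 4.78/2.63 = 1.82.
Selectivity toward D rises as C_A falls — low-concentration operation is favoured.

1.82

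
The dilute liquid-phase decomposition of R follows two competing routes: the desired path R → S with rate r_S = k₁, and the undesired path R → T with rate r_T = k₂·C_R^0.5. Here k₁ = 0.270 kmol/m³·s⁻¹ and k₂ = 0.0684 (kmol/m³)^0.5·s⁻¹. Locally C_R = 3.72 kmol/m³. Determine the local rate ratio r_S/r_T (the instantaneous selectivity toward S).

S_{S/T} = r_S/r_T = (k₁)/(k₂·C_R^0.5) = (k₁/k₂)·C_R^-0.5.
= (0.270) / (0.0684×3.720^0.5) = 0.2700/0.1319 = 2.05.
The undesired path is higher order in R, so low C_R (CSTR or dilute feed) favours S.

2.05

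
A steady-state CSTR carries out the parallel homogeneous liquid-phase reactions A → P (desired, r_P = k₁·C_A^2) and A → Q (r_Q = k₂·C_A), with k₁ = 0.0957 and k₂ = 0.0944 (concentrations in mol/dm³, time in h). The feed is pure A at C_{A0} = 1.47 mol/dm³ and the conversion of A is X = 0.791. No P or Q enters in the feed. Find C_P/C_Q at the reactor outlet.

Exit C_A = C_{A0}(1−X) = 1.47×0.209 = 0.3072 mol/dm³.
A CSTR operates uniformly at the exit composition, giving r_P = 0.009033 and r_Q = 0.02900 (each k·C_A^n at C_A = 0.3072).
Overall selectivity = C_P/C_Q = r_Pτ/(r_Qτ) = r_P/r_Q = 0.311.

0.311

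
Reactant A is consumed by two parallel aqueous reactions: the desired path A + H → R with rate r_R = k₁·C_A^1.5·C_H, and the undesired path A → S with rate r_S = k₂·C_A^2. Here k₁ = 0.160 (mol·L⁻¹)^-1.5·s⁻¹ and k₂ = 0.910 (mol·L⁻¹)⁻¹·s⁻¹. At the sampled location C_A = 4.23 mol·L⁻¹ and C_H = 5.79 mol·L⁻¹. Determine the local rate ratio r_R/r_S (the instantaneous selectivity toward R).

S_{R/S} = r_R/r_S = (k₁·C_A^1.5·C_H)/(k₂·C_A^2) = (k₁/k₂)·C_A^-0.5·C_H.
= (0.160×4.230^1.5×5.790) / (0.910×4.230^2) = 8.060/16.28 = 0.495.
The undesired path is higher order in A, so low C_A (CSTR or dilute feed) favours R.

0.495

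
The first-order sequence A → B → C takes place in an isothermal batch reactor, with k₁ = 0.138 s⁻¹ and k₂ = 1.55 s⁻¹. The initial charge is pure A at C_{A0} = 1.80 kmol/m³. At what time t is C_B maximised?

The intermediate peaks when r₁ = r₂, i.e. k₁e^(−k₁t) = k₂e^(−k₂t), giving t_opt = ln(k₂/k₁)/(k₂−k₁).
= ln(1.55/0.138)/(1.55−0.138) = ln(11.23)/1.412 = 2.419/1.412 = 1.71 s.

1.71 s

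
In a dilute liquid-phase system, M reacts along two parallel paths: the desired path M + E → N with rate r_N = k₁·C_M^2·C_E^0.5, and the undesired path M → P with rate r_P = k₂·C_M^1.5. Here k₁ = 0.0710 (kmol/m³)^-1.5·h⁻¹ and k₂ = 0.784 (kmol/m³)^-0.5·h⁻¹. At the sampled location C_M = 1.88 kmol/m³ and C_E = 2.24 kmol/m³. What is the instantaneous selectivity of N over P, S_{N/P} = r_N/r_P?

0.186

S_{N/P} = r_N/r_P = (k₁·C_M^2·C_E^0.5)/(k₂·C_M^1.5) = (k₁/k₂)·C_M^0.5·C_E^0.5.
= (0.0710×1.880^2×2.240^0.5) / (0.784×1.880^1.5) = 0.3756/2.021 = 0.186.
Since the desired path is higher order in M, keeping C_M high (PFR or concentrated feed) favours N.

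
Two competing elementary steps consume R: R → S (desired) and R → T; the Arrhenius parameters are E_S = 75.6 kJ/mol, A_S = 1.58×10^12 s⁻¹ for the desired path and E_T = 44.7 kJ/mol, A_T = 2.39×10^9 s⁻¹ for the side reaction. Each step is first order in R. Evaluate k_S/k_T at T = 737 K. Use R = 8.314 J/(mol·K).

Since both paths have the same order in R, the concentration cancels and S_{S/T} = k_S/k_T = (A_S/A_T)·exp[(E_T−E_S)/(RT)].
(E_T−E_S)/(RT) = (44.7−75.6)×10³/(8.314×737) = -30900/6127 = -5.043.
k_S/k_T = (1.58×10^12/2.39×10^9)·exp(-5.043) = 661.1 × 0.006455 = 4.27.
Since E_S > E_T, raising the temperature improves selectivity toward S.

4.27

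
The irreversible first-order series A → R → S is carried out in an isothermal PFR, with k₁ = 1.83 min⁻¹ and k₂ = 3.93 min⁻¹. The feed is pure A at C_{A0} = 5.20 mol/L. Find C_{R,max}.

1.24 mol/L

At the optimum, C_{R,max}/C_{A0} = (k₁/k₂)^[k₂/(k₂−k₁)].
= (1.83/3.93)^(3.93/(3.93−1.83)) = (0.4656)^(1.871) = 0.2392.
C_{R,max} = 0.2392×5.20 = 1.24 mol/L.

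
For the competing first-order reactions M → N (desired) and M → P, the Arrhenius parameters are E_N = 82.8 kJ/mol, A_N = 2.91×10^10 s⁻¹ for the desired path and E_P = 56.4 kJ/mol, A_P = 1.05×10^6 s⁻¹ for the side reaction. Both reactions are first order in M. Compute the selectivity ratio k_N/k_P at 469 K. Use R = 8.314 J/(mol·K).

Since both paths have the same order in M, the concentration cancels and S_{N/P} = k_N/k_P = (A_N/A_P)·exp[(E_P−E_N)/(RT)].
(E_P−E_N)/(RT) = (56.4−82.8)×10³/(8.314×469) = -26400/3899 = -6.771.
k_N/k_P = (2.91×10^10/1.05×10^6)·exp(-6.771) = 27714 × 0.001147 = 31.8.

31.8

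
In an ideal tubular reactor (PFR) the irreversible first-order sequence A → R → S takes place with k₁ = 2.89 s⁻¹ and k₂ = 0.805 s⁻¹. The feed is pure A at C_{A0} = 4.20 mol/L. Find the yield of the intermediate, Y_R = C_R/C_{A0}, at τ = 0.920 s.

0.564

The intermediate concentration in a first-order A→B→C sequence is C_R = k₁C_{A0}(e^(−k₁τ) − e^(−k₂τ))/(k₂−k₁).
e^(−k₁τ) = e^(−2.89×0.920) = e^(−2.659) = 0.07003; e^(−k₂τ) = e^(−0.7406) = 0.4768.
C_R = 2.89×4.20/(0.805−2.89) × (0.07003−0.4768) = (-5.822)×(-0.4068) = 2.368 mol/L.
Y_R = C_R/C_{A0} = 2.368/4.20 = 0.564.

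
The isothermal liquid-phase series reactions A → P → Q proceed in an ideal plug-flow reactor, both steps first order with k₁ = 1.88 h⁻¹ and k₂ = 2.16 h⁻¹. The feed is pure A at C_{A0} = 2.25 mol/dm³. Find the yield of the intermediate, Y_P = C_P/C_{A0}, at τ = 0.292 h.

0.304

For first-order series with pure A initially, C_P(τ) = k₁C_{A0}/(k₂−k₁)·(e^(−k₁τ) − e^(−k₂τ)).
e^(−k₁τ) = e^(−1.88×0.292) = e^(−0.5490) = 0.5776; e^(−k₂τ) = e^(−0.6307) = 0.5322.
C_P = 1.88×2.25/(2.16−1.88) × (0.5776−0.5322) = 15.11×0.04534 = 0.6850 mol/dm³.
Y_P = C_P/C_{A0} = 0.6850/2.25 = 0.304.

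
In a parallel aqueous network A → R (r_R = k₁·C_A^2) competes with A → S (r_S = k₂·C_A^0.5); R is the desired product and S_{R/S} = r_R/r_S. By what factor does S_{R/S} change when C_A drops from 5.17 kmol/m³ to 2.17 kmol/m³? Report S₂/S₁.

S_{R/S} = (k₁/k₂)·C_A^1.5, so S₂/S₁ = (C_{A,2}/C_{A,1})^1.5.
= (2.17/5.17)^1.5 = (0.4197)^1.5 = 0.272.

0.272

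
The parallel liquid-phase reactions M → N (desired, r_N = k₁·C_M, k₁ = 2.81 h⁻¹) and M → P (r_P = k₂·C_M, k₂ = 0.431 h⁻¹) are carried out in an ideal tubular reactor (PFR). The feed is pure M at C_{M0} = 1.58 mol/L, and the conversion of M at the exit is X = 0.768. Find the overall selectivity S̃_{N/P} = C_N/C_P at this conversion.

C_M = C_{M0}(1−X) = 0.3666 mol/L.
Both paths are first order in M, so the instantaneous fraction to N is constant: dC_N/d(−C_M) = k₁/(k₁+k₂) = 0.8670.
C_N = 0.8670·(C_{M0}−C_M) = 0.8670×1.213 = 1.05 mol/L.
C_P = (C_{M0}−C_M)−C_N = 0.1614 mol/L; S̃_{N/P} = 1.052/0.1614 = 6.52.

6.52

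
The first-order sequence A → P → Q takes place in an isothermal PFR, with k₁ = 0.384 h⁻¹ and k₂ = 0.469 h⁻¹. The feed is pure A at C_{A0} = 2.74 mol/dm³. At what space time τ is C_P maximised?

Setting dC_P/dτ = 0 gives τ_opt = ln(k₂/k₁)/(k₂−k₁).
= ln(0.469/0.384)/(0.469−0.384) = ln(1.221)/0.08500 = 0.2000/0.08500 = 2.35 h.

2.35 h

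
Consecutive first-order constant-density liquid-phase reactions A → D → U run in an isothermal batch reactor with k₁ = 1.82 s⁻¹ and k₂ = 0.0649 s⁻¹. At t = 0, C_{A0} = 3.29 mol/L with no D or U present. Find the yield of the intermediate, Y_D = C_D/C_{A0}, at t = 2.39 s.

For first-order series with pure A initially, C_D(t) = k₁C_{A0}/(k₂−k₁)·(e^(−k₁t) − e^(−k₂t)).
e^(−k₁t) = e^(−1.82×2.39) = e^(−4.350) = 0.01291; e^(−k₂t) = e^(−0.1551) = 0.8563.
C_D = 1.82×3.29/(0.0649−1.82) × (0.01291−0.8563) = (-3.412)×(-0.8434) = 2.877 mol/L.
Y_D = C_D/C_{A0} = 2.877/3.29 = 0.875.

0.875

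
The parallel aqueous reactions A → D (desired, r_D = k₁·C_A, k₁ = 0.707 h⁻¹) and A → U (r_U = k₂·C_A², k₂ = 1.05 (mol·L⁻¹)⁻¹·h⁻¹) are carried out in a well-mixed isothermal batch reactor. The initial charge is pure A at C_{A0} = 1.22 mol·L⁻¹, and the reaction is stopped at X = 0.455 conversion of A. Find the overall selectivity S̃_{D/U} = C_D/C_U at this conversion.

C_A = C_{A0}(1−X) = 0.6649 mol·L⁻¹.
Along a PFR/batch, dC_D/dC_A = −r_D/(r_D+r_U) = −k₁/(k₁+k₂·C_A).
Integrating from C_{A0} to C_A: C_D = (0.707/1.05)·ln[(0.707+1.05·1.22)/(0.707+1.05·0.665)] = 0.6733·ln(1.988/1.405) = 0.2336 mol·L⁻¹.
C_U = (C_{A0}−C_A)−C_D = 0.3215 mol·L⁻¹; S̃_{D/U} = 0.2336/0.3215 = 0.727.

0.727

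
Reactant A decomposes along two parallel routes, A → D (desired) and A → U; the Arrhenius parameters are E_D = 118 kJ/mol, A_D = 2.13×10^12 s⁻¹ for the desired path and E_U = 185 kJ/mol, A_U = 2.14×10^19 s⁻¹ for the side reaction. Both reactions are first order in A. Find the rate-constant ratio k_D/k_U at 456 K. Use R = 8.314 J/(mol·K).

Since both paths have the same order in A, the concentration cancels and S_{D/U} = k_D/k_U = (A_D/A_U)·exp[(E_U−E_D)/(RT)].
(E_U−E_D)/(RT) = (185−118)×10³/(8.314×456) = 67000/3791 = 17.67.
k_D/k_U = (2.13×10^12/2.14×10^19)·exp(17.67) = 9.953×10^-8 × 4.733×10^7 = 4.71.

4.71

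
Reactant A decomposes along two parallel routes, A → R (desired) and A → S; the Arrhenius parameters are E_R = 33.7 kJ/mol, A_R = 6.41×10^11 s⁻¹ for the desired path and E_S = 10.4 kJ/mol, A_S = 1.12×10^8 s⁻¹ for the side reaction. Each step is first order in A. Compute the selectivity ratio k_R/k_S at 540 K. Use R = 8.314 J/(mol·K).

31.9

Since both paths have the same order in A, the concentration cancels and S_{R/S} = k_R/k_S = (A_R/A_S)·exp[(E_S−E_R)/(RT)].
(E_S−E_R)/(RT) = (10.4−33.7)×10³/(8.314×540) = -23300/4490 = -5.190.
k_R/k_S = (6.41×10^11/1.12×10^8)·exp(-5.190) = 5723 × 0.005573 = 31.9.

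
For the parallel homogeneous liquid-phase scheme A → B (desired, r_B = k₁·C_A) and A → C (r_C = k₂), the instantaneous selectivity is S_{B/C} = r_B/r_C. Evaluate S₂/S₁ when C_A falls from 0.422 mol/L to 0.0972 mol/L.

0.230

S_{B/C} = (k₁/k₂)·C_A, so S₂/S₁ = (C_{A,2}/C_{A,1}).
= 0.0972/0.422 = 0.230.
Selectivity toward B falls as C_A falls — high-concentration operation is favoured.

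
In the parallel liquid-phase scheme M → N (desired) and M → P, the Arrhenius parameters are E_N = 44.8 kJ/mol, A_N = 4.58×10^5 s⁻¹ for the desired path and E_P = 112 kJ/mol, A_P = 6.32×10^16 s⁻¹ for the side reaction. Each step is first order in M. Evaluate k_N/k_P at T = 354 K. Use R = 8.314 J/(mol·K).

0.0597

k_N/k_P = (A_N/A_P)·exp[−(E_N−E_P)/(RT)] = (A_N/A_P)·exp[(E_P−E_N)/(RT)].
(E_P−E_N)/(RT) = (112−44.8)×10³/(8.314×354) = 67200/2943 = 22.83.
k_N/k_P = (4.58×10^5/6.32×10^16)·exp(22.83) = 7.247×10^-12 × 8.243×10^9 = 0.0597.
Since E_N < E_P, lowering the temperature improves selectivity toward N.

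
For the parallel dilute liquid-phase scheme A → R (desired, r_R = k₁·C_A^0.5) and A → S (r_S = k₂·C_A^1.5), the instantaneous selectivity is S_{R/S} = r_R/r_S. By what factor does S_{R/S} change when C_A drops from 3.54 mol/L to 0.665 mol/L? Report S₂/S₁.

5.32

S_{R/S} = (k₁/k₂)·C_A⁻¹, so S₂/S₁ = (C_{A,2}/C_{A,1})⁻¹.
= 3.54/0.665 = 5.32.
Selectivity toward R rises as C_A falls — low-concentration operation is favoured.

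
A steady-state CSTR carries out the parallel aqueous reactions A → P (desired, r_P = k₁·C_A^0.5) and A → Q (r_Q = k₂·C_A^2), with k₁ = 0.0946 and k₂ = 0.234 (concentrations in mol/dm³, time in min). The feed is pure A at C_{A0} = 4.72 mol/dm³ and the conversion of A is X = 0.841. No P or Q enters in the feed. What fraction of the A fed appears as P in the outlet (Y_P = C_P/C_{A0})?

0.322

Exit C_A = C_{A0}(1−X) = 4.72×0.159 = 0.7505 mol/dm³.
Rates in a CSTR are evaluated at the outlet concentration: r_P = 0.0946×0.7505^0.5 = 0.08195, r_Q = 0.234×0.7505^2 = 0.1318.
Fraction of consumed A going to P: r_P/(r_P+r_Q) = 0.3834.
C_P = 0.3834·C_{A0}·X = 0.3834×4.72×0.841 = 1.52 mol/dm³; Y_P = C_P/C_{A0} = 0.322.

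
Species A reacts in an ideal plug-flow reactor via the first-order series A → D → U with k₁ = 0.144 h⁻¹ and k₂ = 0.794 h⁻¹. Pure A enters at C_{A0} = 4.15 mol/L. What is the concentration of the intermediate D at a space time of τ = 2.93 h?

0.513 mol/L

For first-order series with pure A initially, C_D(τ) = k₁C_{A0}/(k₂−k₁)·(e^(−k₁τ) − e^(−k₂τ)).
e^(−k₁τ) = e^(−0.144×2.93) = e^(−0.4219) = 0.6558; e^(−k₂τ) = e^(−2.326) = 0.09764.
C_D = 0.144×4.15/(0.794−0.144) × (0.6558−0.09764) = 0.9194×0.5581 = 0.5131 mol/L.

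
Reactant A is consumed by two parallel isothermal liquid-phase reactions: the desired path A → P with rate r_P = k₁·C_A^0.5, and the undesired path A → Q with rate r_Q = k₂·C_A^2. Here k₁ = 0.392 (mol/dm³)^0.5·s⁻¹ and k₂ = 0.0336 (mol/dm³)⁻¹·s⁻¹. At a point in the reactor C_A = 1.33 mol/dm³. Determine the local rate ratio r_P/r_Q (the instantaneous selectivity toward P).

S_{P/Q} = r_P/r_Q = (k₁·C_A^0.5)/(k₂·C_A^2) = (k₁/k₂)·C_A^-1.5.
= (0.392×1.330^0.5) / (0.0336×1.330^2) = 0.4521/0.05944 = 7.61.

7.61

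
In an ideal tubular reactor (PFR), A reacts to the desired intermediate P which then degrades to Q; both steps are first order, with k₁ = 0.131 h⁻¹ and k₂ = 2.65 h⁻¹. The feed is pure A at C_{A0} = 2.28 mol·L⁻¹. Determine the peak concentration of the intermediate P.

At the optimum, C_{P,max}/C_{A0} = (k₁/k₂)^[k₂/(k₂−k₁)].
= (0.131/2.65)^(2.65/(2.65−0.131)) = (0.04943)^(1.052) = 0.04228.
C_{P,max} = 0.04228×2.28 = 0.0964 mol·L⁻¹.

0.0964 mol·L⁻¹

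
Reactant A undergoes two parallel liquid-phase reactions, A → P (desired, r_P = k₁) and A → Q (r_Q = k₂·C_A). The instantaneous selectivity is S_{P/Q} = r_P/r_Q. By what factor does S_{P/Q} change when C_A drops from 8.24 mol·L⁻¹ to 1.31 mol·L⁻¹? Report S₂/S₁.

S_{P/Q} = (k₁/k₂)·C_A⁻¹, so S₂/S₁ = (C_{A,2}/C_{A,1})⁻¹.
= 8.24/1.31 = 6.29.
Selectivity toward P rises as C_A falls — low-concentration operation is favoured.

6.29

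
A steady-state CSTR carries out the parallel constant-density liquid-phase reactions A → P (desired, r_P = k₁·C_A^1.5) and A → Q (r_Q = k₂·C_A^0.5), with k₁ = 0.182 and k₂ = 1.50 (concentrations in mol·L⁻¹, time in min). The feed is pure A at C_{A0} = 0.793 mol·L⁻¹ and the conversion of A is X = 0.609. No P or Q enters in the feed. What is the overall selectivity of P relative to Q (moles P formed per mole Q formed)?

Exit C_A = C_{A0}(1−X) = 0.793×0.391 = 0.3101 mol·L⁻¹.
A CSTR operates uniformly at the exit composition, giving r_P = 0.03142 and r_Q = 0.8352 (each k·C_A^n at C_A = 0.3101).
Overall selectivity = C_P/C_Q = r_Pτ/(r_Qτ) = r_P/r_Q = 0.0376.

0.0376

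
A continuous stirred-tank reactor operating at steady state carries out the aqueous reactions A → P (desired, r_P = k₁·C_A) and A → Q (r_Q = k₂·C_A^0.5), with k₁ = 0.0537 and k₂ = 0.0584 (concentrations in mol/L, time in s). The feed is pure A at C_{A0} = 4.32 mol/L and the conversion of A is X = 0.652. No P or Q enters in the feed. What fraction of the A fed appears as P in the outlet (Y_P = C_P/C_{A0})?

0.346

Exit C_A = C_{A0}(1−X) = 4.32×0.348 = 1.503 mol/L.
Rates in a CSTR are evaluated at the outlet concentration: r_P = 0.0537×1.503 = 0.08073, r_Q = 0.0584×1.503^0.5 = 0.07161.
Fraction of consumed A going to P: r_P/(r_P+r_Q) = 0.5300.
C_P = 0.5300·C_{A0}·X = 0.5300×4.32×0.652 = 1.49 mol/L; Y_P = C_P/C_{A0} = 0.346.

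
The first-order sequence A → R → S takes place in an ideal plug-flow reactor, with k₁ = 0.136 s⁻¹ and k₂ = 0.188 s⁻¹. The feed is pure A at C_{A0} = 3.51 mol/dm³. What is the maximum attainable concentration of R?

1.09 mol/dm³

Evaluating C_R at τ_opt = ln(k₂/k₁)/(k₂−k₁) gives C_{R,max}/C_{A0} = (k₁/k₂)^[k₂/(k₂−k₁)].
= (0.136/0.188)^(0.188/(0.188−0.136)) = (0.7234)^(3.615) = 0.3102.
C_{R,max} = 0.3102×3.51 = 1.09 mol/dm³.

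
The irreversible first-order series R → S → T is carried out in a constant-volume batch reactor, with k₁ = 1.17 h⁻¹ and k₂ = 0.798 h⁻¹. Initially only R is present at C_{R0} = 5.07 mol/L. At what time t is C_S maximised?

For first-order series the maximum of C_S occurs at t_opt = ln(k₂/k₁)/(k₂−k₁).
= ln(0.798/1.17)/(0.798−1.17) = ln(0.6821)/-0.3720 = -0.3827/-0.3720 = 1.03 h.

1.03 h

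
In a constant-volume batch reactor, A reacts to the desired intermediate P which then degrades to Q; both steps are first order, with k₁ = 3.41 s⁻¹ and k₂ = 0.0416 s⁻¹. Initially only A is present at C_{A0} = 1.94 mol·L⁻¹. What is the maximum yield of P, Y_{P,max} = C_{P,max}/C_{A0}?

0.947

At the optimum, C_{P,max}/C_{A0} = (k₁/k₂)^[k₂/(k₂−k₁)].
= (3.41/0.0416)^(0.0416/(0.0416−3.41)) = (81.97)^(-0.01235) = 0.9470.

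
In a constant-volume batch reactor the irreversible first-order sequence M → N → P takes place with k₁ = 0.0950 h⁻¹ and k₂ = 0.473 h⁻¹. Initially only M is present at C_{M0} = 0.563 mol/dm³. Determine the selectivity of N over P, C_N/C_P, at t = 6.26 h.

Solving the coupled first-order balances gives C_N(t) = [k₁/(k₂−k₁)]·C_{M0}·(e^(−k₁t) − e^(−k₂t)).
e^(−k₁t) = e^(−0.0950×6.26) = e^(−0.5947) = 0.5517; e^(−k₂t) = e^(−2.961) = 0.05177.
C_N = 0.0950×0.563/(0.473−0.0950) × (0.5517−0.05177) = 0.1415×0.5000 = 0.07074 mol/dm³.
C_M = C_{M0}e^(−k₁t) = 0.3106 mol/dm³, so C_P = C_{M0}−C_M−C_N = 0.1816 mol/dm³; C_N/C_P = 0.389.

0.389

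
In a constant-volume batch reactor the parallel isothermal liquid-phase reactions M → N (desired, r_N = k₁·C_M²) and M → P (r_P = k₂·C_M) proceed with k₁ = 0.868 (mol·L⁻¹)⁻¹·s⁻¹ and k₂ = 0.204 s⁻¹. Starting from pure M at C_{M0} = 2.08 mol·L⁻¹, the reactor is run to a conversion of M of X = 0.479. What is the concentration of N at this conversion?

0.864 mol·L⁻¹

C_M = C_{M0}(1−X) = 1.084 mol·L⁻¹.
Along a PFR/batch, dC_P/dC_M = −r_P/(r_N+r_P) = −k₂/(k₂+k₁·C_M).
Integrating from C_{M0} to C_M: C_P = (0.204/0.868)·ln[(0.204+0.868·2.08)/(0.204+0.868·1.08)] = 0.2350·ln(2.009/1.145) = 0.1323 mol·L⁻¹.
Then C_N = (C_{M0}−C_M) − C_P = 0.9963 − 0.1323 = 0.8641 mol·L⁻¹.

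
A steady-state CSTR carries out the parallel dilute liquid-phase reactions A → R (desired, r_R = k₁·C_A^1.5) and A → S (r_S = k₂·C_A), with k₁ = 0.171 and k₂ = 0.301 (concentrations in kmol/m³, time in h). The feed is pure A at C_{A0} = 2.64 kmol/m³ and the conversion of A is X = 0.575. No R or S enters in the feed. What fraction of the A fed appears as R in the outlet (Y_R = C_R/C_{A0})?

Exit C_A = C_{A0}(1−X) = 2.64×0.425 = 1.122 kmol/m³.
A CSTR operates uniformly at the exit composition, giving r_R = 0.2032 and r_S = 0.3377 (each k·C_A^n at C_A = 1.122).
Fraction of consumed A going to R: r_R/(r_R+r_S) = 0.3757.
C_R = 0.3757·C_{A0}·X = 0.3757×2.64×0.575 = 0.570 kmol/m³; Y_R = C_R/C_{A0} = 0.216.

0.216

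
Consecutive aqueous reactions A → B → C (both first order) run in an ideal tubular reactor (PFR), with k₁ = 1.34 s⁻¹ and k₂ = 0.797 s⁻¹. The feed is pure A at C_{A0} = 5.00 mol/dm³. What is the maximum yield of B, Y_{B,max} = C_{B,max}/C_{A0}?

0.466

At the optimum, C_{B,max}/C_{A0} = (k₁/k₂)^[k₂/(k₂−k₁)].
= (1.34/0.797)^(0.797/(0.797−1.34)) = (1.681)^(-1.468) = 0.4664.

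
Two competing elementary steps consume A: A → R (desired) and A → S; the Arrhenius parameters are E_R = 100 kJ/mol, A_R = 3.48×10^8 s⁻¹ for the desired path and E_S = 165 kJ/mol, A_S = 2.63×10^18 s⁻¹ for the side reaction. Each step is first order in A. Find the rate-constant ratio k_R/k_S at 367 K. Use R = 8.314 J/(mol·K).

0.236

k_R/k_S = (A_R/A_S)·exp[−(E_R−E_S)/(RT)] = (A_R/A_S)·exp[(E_S−E_R)/(RT)].
(E_S−E_R)/(RT) = (165−100)×10³/(8.314×367) = 65000/3051 = 21.30.
k_R/k_S = (3.48×10^8/2.63×10^18)·exp(21.30) = 1.323×10^-10 × 1.785×10^9 = 0.236.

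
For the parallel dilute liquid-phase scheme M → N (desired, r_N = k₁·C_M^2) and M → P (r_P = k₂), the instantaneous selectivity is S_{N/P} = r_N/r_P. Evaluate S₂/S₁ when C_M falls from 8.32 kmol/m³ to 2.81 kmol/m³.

0.114

S_{N/P} = (k₁/k₂)·C_M^2, so S₂/S₁ = (C_{M,2}/C_{M,1})^2.
= (2.81/8.32)^2 = (0.3377)^2 = 0.114.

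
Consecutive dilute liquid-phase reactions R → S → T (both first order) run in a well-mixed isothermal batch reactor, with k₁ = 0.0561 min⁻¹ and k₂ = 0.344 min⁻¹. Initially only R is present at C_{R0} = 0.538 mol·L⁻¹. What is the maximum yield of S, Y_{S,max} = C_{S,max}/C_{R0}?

At the optimum, C_{S,max}/C_{R0} = (k₁/k₂)^[k₂/(k₂−k₁)].
= (0.0561/0.344)^(0.344/(0.344−0.0561)) = (0.1631)^(1.195) = 0.1145.

0.115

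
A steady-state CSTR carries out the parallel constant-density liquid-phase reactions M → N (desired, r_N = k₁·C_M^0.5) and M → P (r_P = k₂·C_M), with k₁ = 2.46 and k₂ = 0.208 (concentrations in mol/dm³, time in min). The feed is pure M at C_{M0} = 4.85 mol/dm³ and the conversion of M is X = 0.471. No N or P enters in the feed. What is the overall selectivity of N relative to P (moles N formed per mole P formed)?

7.38

Exit C_M = C_{M0}(1−X) = 4.85×0.529 = 2.566 mol/dm³.
Rates in a CSTR are evaluated at the outlet concentration: r_N = 2.46×2.566^0.5 = 3.940, r_P = 0.208×2.566 = 0.5337.
Overall selectivity = C_N/C_P = r_Nτ/(r_Pτ) = r_N/r_P = 7.38.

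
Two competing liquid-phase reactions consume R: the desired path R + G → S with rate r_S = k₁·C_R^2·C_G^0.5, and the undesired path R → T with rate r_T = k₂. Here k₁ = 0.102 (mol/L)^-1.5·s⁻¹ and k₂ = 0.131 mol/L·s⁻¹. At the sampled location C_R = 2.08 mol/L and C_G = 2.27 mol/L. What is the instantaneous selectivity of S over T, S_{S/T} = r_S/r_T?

5.08

S_{S/T} = r_S/r_T = (k₁·C_R^2·C_G^0.5)/(k₂) = (k₁/k₂)·C_R^2·C_G^0.5.
= (0.102×2.080^2×2.270^0.5) / (0.131) = 0.6649/0.1310 = 5.08.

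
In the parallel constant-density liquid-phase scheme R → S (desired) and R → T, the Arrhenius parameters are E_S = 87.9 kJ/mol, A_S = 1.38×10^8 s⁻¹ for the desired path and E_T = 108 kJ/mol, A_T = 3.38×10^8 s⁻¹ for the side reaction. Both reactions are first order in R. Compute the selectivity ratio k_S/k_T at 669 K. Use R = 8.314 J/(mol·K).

k_S/k_T = (A_S/A_T)·exp[−(E_S−E_T)/(RT)] = (A_S/A_T)·exp[(E_T−E_S)/(RT)].
(E_T−E_S)/(RT) = (108−87.9)×10³/(8.314×669) = 20100/5562 = 3.614.
k_S/k_T = (1.38×10^8/3.38×10^8)·exp(3.614) = 0.4083 × 37.11 = 15.1.

15.1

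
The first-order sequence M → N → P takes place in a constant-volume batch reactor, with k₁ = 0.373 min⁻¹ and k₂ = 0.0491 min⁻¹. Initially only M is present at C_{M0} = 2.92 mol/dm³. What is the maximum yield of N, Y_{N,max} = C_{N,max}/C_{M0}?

Evaluating C_N at t_opt = ln(k₂/k₁)/(k₂−k₁) gives C_{N,max}/C_{M0} = (k₁/k₂)^[k₂/(k₂−k₁)].
= (0.373/0.0491)^(0.0491/(0.0491−0.373)) = (7.597)^(-0.1516) = 0.7354.

0.735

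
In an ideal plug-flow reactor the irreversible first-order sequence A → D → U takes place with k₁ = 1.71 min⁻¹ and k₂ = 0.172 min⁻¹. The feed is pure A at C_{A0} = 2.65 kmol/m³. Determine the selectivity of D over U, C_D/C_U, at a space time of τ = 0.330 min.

Solving the coupled first-order balances gives C_D(τ) = [k₁/(k₂−k₁)]·C_{A0}·(e^(−k₁τ) − e^(−k₂τ)).
e^(−k₁τ) = e^(−1.71×0.330) = e^(−0.5643) = 0.5688; e^(−k₂τ) = e^(−0.05676) = 0.9448.
C_D = 1.71×2.65/(0.172−1.71) × (0.5688−0.9448) = (-2.946)×(-0.3761) = 1.108 kmol/m³.
C_A = C_{A0}e^(−k₁τ) = 1.507 kmol/m³, so C_U = C_{A0}−C_A−C_D = 0.03478 kmol/m³; C_D/C_U = 31.9.

31.9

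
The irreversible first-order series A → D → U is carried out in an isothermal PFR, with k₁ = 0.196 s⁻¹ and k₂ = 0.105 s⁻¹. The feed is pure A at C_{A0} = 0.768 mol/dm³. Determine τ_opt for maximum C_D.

The intermediate peaks when r₁ = r₂, i.e. k₁e^(−k₁τ) = k₂e^(−k₂τ), giving τ_opt = ln(k₂/k₁)/(k₂−k₁).
= ln(0.105/0.196)/(0.105−0.196) = ln(0.5357)/-0.09100 = -0.6242/-0.09100 = 6.86 s.

6.86 s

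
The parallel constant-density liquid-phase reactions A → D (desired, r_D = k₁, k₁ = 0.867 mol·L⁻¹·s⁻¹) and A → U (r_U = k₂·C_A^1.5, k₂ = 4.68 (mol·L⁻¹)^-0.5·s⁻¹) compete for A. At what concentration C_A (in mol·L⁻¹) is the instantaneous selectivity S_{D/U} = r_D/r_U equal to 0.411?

S_{D/U} = (k₁/k₂)·C_A^-1.5 ⇒ C_A = (S·k₂/k₁)^(1/(-1.5)).
= (0.411×4.68/0.867)^(-0.6667) = (2.219)^(-0.6667) = 0.588 mol·L⁻¹.

0.588 mol·L⁻¹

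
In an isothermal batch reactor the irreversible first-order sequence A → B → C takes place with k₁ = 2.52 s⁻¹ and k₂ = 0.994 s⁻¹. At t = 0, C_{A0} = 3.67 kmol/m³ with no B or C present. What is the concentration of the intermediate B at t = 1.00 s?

Solving the coupled first-order balances gives C_B(t) = [k₁/(k₂−k₁)]·C_{A0}·(e^(−k₁t) − e^(−k₂t)).
e^(−k₁t) = e^(−2.52×1.00) = e^(−2.520) = 0.08046; e^(−k₂t) = e^(−0.9940) = 0.3701.
C_B = 2.52×3.67/(0.994−2.52) × (0.08046−0.3701) = (-6.061)×(-0.2896) = 1.755 kmol/m³.

1.76 kmol/m³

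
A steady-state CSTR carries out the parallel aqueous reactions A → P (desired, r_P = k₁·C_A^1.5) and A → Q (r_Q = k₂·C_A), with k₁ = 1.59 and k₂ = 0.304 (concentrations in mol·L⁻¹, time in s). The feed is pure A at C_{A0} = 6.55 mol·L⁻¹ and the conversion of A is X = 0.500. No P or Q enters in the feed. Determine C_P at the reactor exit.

Exit C_A = C_{A0}(1−X) = 6.55×0.500 = 3.275 mol·L⁻¹.
Rates in a CSTR are evaluated at the outlet concentration: r_P = 1.59×3.275^1.5 = 9.424, r_Q = 0.304×3.275 = 0.9956.
Fraction of consumed A going to P: r_P/(r_P+r_Q) = 0.9044.
C_P = 0.9044·C_{A0}·X = 0.9044×6.55×0.500 = 2.96 mol·L⁻¹.

2.96 mol·L⁻¹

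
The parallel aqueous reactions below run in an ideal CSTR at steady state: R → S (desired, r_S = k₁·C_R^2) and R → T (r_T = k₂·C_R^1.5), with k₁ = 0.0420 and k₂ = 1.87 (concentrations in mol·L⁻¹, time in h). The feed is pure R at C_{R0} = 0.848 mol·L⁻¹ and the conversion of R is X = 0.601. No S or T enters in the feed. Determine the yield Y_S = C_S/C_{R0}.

0.00775

Exit C_R = C_{R0}(1−X) = 0.848×0.399 = 0.3384 mol·L⁻¹.
Rates in a CSTR are evaluated at the outlet concentration: r_S = 0.0420×0.3384^2 = 0.004808, r_T = 1.87×0.3384^1.5 = 0.3680.
Fraction of consumed R going to S: r_S/(r_S+r_T) = 0.01290.
C_S = 0.01290·C_{R0}·X = 0.01290×0.848×0.601 = 0.00657 mol·L⁻¹; Y_S = C_S/C_{R0} = 0.00775.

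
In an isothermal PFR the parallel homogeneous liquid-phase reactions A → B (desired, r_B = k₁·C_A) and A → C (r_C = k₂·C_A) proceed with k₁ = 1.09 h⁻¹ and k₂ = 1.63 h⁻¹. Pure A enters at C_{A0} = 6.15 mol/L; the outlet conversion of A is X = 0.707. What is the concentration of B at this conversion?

1.74 mol/L

C_A = C_{A0}(1−X) = 1.802 mol/L.
Both paths are first order in A, so the instantaneous fraction to B is constant: dC_B/d(−C_A) = k₁/(k₁+k₂) = 0.4007.
C_B = 0.4007·(C_{A0}−C_A) = 0.4007×4.348 = 1.74 mol/L.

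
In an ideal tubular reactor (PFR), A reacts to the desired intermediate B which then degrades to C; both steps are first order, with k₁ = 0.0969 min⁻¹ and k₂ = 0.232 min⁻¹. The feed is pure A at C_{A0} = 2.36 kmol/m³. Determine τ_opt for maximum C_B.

6.46 min

For first-order series the maximum of C_B occurs at τ_opt = ln(k₂/k₁)/(k₂−k₁).
= ln(0.232/0.0969)/(0.232−0.0969) = ln(2.394)/0.1351 = 0.8731/0.1351 = 6.46 min.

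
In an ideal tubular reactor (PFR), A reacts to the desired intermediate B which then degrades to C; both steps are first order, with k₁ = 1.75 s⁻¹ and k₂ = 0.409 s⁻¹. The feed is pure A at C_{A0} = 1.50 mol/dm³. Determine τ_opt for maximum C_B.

The intermediate peaks when r₁ = r₂, i.e. k₁e^(−k₁τ) = k₂e^(−k₂τ), giving τ_opt = ln(k₂/k₁)/(k₂−k₁).
= ln(0.409/1.75)/(0.409−1.75) = ln(0.2337)/-1.341 = -1.454/-1.341 = 1.08 s.

1.08 s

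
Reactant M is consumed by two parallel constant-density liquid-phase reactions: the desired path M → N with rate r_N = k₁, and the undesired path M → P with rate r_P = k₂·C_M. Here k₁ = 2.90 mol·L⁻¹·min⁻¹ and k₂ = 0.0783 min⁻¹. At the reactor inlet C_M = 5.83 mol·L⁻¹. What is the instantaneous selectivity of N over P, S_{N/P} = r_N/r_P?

6.35

S_{N/P} = r_N/r_P = (k₁)/(k₂·C_M) = (k₁/k₂)·C_M⁻¹.
= (2.90) / (0.0783×5.830) = 2.900/0.4565 = 6.35.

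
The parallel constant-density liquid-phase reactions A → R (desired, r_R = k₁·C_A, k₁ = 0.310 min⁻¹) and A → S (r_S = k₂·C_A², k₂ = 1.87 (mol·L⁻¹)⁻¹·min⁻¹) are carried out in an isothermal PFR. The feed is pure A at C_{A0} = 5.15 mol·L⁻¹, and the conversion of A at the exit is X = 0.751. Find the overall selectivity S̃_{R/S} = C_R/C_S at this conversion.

C_A = C_{A0}(1−X) = 1.282 mol·L⁻¹.
Along a PFR/batch, dC_R/dC_A = −r_R/(r_R+r_S) = −k₁/(k₁+k₂·C_A).
Integrating from C_{A0} to C_A: C_R = (0.310/1.87)·ln[(0.310+1.87·5.15)/(0.310+1.87·1.28)] = 0.1658·ln(9.941/2.708) = 0.2156 mol·L⁻¹.
C_S = (C_{A0}−C_A)−C_R = 3.652 mol·L⁻¹; S̃_{R/S} = 0.2156/3.652 = 0.0590.

0.0590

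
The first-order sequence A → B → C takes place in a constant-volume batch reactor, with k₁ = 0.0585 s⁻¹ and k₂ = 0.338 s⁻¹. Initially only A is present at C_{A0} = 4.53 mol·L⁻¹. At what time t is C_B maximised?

The intermediate peaks when r₁ = r₂, i.e. k₁e^(−k₁t) = k₂e^(−k₂t), giving t_opt = ln(k₂/k₁)/(k₂−k₁).
= ln(0.338/0.0585)/(0.338−0.0585) = ln(5.778)/0.2795 = 1.754/0.2795 = 6.28 s.

6.28 s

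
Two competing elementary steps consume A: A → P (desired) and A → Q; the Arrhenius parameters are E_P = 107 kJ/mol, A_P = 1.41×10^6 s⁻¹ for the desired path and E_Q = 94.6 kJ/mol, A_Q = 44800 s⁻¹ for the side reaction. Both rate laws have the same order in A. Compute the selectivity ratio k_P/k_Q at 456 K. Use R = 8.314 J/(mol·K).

Since both paths have the same order in A, the concentration cancels and S_{P/Q} = k_P/k_Q = (A_P/A_Q)·exp[(E_Q−E_P)/(RT)].
(E_Q−E_P)/(RT) = (94.6−107)×10³/(8.314×456) = -12400/3791 = -3.271.
k_P/k_Q = (1.41×10^6/44800)·exp(-3.271) = 31.47 × 0.03798 = 1.20.

1.20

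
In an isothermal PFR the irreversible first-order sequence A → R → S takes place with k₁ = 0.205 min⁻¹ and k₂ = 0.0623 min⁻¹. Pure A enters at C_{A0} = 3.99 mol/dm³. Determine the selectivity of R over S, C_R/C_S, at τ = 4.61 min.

5.66

The intermediate concentration in a first-order A→B→C sequence is C_R = k₁C_{A0}(e^(−k₁τ) − e^(−k₂τ))/(k₂−k₁).
e^(−k₁τ) = e^(−0.205×4.61) = e^(−0.9451) = 0.3887; e^(−k₂τ) = e^(−0.2872) = 0.7504.
C_R = 0.205×3.99/(0.0623−0.205) × (0.3887−0.7504) = (-5.732)×(-0.3617) = 2.073 mol/dm³.
C_A = C_{A0}e^(−k₁τ) = 1.551 mol/dm³, so C_S = C_{A0}−C_A−C_R = 0.3660 mol/dm³; C_R/C_S = 5.66.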